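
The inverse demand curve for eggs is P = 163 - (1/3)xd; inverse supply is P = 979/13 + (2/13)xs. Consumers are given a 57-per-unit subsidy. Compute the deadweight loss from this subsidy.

Deadweight loss = 3334.5

Pre-subsidy: 163 - (1/3)x = 979/13 + (2/13)x gives x* = 180 and P* = 103.
With the rebate, buyers effectively pay Pb = Ps − 57, where Ps is the price sellers receive.
On the curves, Pb = 163 - (1/3)x and Ps = 979/13 + (2/13)x; the wedge Ps − Pb = 57 gives 979/13 + (2/13)x − (163 - (1/3)x) = 57, so x' = 297.
Then Pb = 163 − (1/3)·297 = 64 and Ps = 979/13 + (2/13)·297 = 121.
The subsidy expands output by 297 − 180 = 117 past the efficient level; on those units the gap between marginal cost and willingness to pay runs from 0 up to 57.
DWL = ½ × 57 × 117 = 3334.5.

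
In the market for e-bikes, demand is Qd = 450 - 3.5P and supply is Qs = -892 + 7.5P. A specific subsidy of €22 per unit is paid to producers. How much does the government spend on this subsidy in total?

Pre-subsidy: 450 - 3.5P = -892 + 7.5P gives P* = 122, Q* = 23.
With the subsidy, sellers receive Ps = Pb + 22 for each unit, where Pb is the price buyers pay.
Supply in terms of Pb becomes Qs = -892 + 7.5(Pb + 22) = -727 + 7.5Pb. Setting this equal to demand: 450 - 3.5Pb = -727 + 7.5Pb, so Pb = 107.
Sellers receive Ps = 107 + 22 = 129; Q' = 450 − 3.5·107 = 75.5.
Government outlay = subsidy × quantity = 22 × 75.5 = 1661.

Government cost = €1661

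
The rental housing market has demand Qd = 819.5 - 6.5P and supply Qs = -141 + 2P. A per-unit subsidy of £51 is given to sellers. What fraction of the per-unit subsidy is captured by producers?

Pre-subsidy: 819.5 - 6.5P = -141 + 2P gives P* = 113, Q* = 85.
With the subsidy, sellers receive Ps = Pb + 51 for each unit, where Pb is the price buyers pay.
Supply in terms of Pb becomes Qs = -141 + 2(Pb + 51) = -39 + 2Pb. Setting this equal to demand: 819.5 - 6.5Pb = -39 + 2Pb, so Pb = 101.
Sellers receive Ps = 101 + 51 = 152; Q' = 819.5 − 6.5·101 = 163.
Buyers' price falls by P* − Pb = 113 − 101 = 12; sellers' price rises by Ps − P* = 152 − 113 = 39.
So producers capture 39/51 = 13/17 of each unit of subsidy.

Producer share = 13/17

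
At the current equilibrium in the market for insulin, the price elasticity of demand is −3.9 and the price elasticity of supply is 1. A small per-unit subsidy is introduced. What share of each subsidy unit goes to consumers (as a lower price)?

For a small subsidy around the equilibrium, the benefit split depends on the relative slopes, which at a point are proportional to the elasticities.
Buyer share = εs/(εs + |εd|) = 1/(1 + 3.9) = 10/49; seller share = |εd|/(εs + |εd|) = 39/49.

Consumer share = 10/49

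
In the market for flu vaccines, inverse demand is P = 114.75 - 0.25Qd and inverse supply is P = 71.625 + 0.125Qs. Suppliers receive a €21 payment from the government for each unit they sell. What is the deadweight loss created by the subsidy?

Pre-subsidy: 114.75 - 0.25Q = 71.625 + 0.125Q gives Q* = 115 and P* = 86.
With the subsidy, sellers receive Ps = Pb + 21 for each unit, where Pb is the price buyers pay.
On the curves, Pb = 114.75 - 0.25Q and Ps = 71.625 + 0.125Q; the wedge Ps − Pb = 21 gives 71.625 + 0.125Q − (114.75 - 0.25Q) = 21, so Q' = 171.
Then Pb = 114.75 − 0.25·171 = 72 and Ps = 71.625 + 0.125·171 = 93.
The subsidy expands output by 171 − 115 = 56 past the efficient level; on those units the gap between marginal cost and willingness to pay runs from 0 up to 21.
DWL = ½ × 21 × 56 = 588.

Deadweight loss = €588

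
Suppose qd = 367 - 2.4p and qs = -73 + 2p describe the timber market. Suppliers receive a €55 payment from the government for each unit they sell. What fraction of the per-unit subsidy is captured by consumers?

Consumer share = 5/11

Pre-subsidy: 367 - 2.4p = -73 + 2p gives p* = 100, q* = 127.
With the subsidy, sellers receive ps = pb + 55 for each unit, where pb is the price buyers pay.
Supply in terms of pb becomes qs = -73 + 2(pb + 55) = 37 + 2pb. Setting this equal to demand: 367 - 2.4pb = 37 + 2pb, so pb = 75.
Sellers receive ps = 75 + 55 = 130; q' = 367 − 2.4·75 = 187.
Buyers' price falls by p* − pb = 100 − 75 = 25; sellers' price rises by ps − p* = 130 − 100 = 30.
So consumers capture 25/55 = 5/11 of each unit of subsidy.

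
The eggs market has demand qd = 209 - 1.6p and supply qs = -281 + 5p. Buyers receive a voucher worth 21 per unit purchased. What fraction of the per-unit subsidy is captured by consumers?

Consumer share = 25/33

Pre-subsidy: 209 - 1.6p = -281 + 5p gives p* = 2450/33, q* = 2977/33.
With the rebate, buyers effectively pay pb = ps − 21, where ps is the price sellers receive.
Demand in terms of ps becomes qd = 209 − 1.6(ps − 21) = 242.6 - 1.6ps. Setting this equal to supply: 242.6 - 1.6ps = -281 + 5ps, so ps = 238/3.
Buyers pay pb = 238/3 − 21 = 175/3; q' = -281 + 5·(238/3) = 347/3.
Buyers' price falls by p* − pb = 2450/33 − 175/3 = 175/11; sellers' price rises by ps − p* = 238/3 − 2450/33 = 56/11.
So consumers capture (175/11)/21 = 25/33 of each unit of subsidy.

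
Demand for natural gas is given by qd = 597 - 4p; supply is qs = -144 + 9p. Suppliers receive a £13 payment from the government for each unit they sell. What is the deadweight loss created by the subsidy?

Deadweight loss = £234

Pre-subsidy: 597 - 4p = -144 + 9p gives p* = 57, q* = 369.
With the subsidy, sellers receive ps = pb + 13 for each unit, where pb is the price buyers pay.
Supply in terms of pb becomes qs = -144 + 9(pb + 13) = -27 + 9pb. Setting this equal to demand: 597 - 4pb = -27 + 9pb, so pb = 48.
Sellers receive ps = 48 + 13 = 61; q' = 597 − 4·48 = 405.
The subsidy expands output by 405 − 369 = 36 past the efficient level; on those units the gap between marginal cost and willingness to pay runs from 0 up to 13.
DWL = ½ × 13 × 36 = 234.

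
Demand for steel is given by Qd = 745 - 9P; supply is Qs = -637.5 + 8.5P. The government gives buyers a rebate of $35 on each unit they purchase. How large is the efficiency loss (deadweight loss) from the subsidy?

Deadweight loss = $2677.5

Pre-subsidy: 745 - 9P = -637.5 + 8.5P gives P* = 79, Q* = 34.
With the rebate, buyers effectively pay Pb = Ps − 35, where Ps is the price sellers receive.
Demand in terms of Ps becomes Qd = 745 − 9(Ps − 35) = 1060 - 9Ps. Setting this equal to supply: 1060 - 9Ps = -637.5 + 8.5Ps, so Ps = 97.
Buyers pay Pb = 97 − 35 = 62; Q' = -637.5 + 8.5·97 = 187.
The subsidy expands output by 187 − 34 = 153 past the efficient level; on those units the gap between marginal cost and willingness to pay runs from 0 up to 35.
DWL = ½ × 35 × 153 = 2677.5.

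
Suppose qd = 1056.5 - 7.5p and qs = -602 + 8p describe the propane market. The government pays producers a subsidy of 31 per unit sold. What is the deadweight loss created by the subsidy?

Deadweight loss = 1860

Pre-subsidy: 1056.5 - 7.5p = -602 + 8p gives p* = 107, q* = 254.
With the subsidy, sellers receive ps = pb + 31 for each unit, where pb is the price buyers pay.
Supply in terms of pb becomes qs = -602 + 8(pb + 31) = -354 + 8pb. Setting this equal to demand: 1056.5 - 7.5pb = -354 + 8pb, so pb = 91.
Sellers receive ps = 91 + 31 = 122; q' = 1056.5 − 7.5·91 = 374.
The subsidy expands output by 374 − 254 = 120 past the efficient level; on those units the gap between marginal cost and willingness to pay runs from 0 up to 31.
DWL = ½ × 31 × 120 = 1860.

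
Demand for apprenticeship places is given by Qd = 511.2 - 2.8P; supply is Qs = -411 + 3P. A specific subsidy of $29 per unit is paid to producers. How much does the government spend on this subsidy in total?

Pre-subsidy: 511.2 - 2.8P = -411 + 3P gives P* = 159, Q* = 66.
With the subsidy, sellers receive Ps = Pb + 29 for each unit, where Pb is the price buyers pay.
Supply in terms of Pb becomes Qs = -411 + 3(Pb + 29) = -324 + 3Pb. Setting this equal to demand: 511.2 - 2.8Pb = -324 + 3Pb, so Pb = 144.
Sellers receive Ps = 144 + 29 = 173; Q' = 511.2 − 2.8·144 = 108.
Government outlay = subsidy × quantity = 29 × 108 = 3132.

Government cost = $3132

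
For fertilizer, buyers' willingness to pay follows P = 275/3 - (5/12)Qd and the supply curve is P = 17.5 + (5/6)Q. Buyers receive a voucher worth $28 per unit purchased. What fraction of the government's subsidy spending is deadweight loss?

DWL / government spending = 84/613

Pre-subsidy: 275/3 - (5/12)Q = 17.5 + (5/6)Q gives Q* = 178/3 and P* = 1205/18.
With the rebate, buyers effectively pay Pb = Ps − 28, where Ps is the price sellers receive.
On the curves, Pb = 275/3 - (5/12)Q and Ps = 17.5 + (5/6)Q; the wedge Ps − Pb = 28 gives 17.5 + (5/6)Q − (275/3 - (5/12)Q) = 28, so Q' = 1226/15.
Then Pb = 275/3 − (5/12)·(1226/15) = 1037/18 and Ps = 17.5 + (5/6)·(1226/15) = 1541/18.
ΔCS = ½(178/3 + 1226/15)(1205/18 − 1037/18) = 29624/45; ΔPS = ½(178/3 + 1226/15)(1541/18 − 1205/18) = 59248/45.
Government spending = 28 × 1226/15 = 34328/15.
DWL = ½ × 28 × (1226/15 − 178/3) = 313.6; fraction = 313.6 / (34328/15) = 84/613.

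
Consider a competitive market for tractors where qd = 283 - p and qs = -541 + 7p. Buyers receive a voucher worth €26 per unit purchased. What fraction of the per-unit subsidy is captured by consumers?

Pre-subsidy: 283 - p = -541 + 7p gives p* = 103, q* = 180.
With the rebate, buyers effectively pay pb = ps − 26, where ps is the price sellers receive.
Demand in terms of ps becomes qd = 283 − 1(ps − 26) = 309 - ps. Setting this equal to supply: 309 - ps = -541 + 7ps, so ps = 106.25.
Buyers pay pb = 106.25 − 26 = 80.25; q' = -541 + 7·106.25 = 202.75.
Buyers' price falls by p* − pb = 103 − 80.25 = 22.75; sellers' price rises by ps − p* = 106.25 − 103 = 3.25.
So consumers capture 22.75/26 = 0.875 of each unit of subsidy.

Consumer share = 0.875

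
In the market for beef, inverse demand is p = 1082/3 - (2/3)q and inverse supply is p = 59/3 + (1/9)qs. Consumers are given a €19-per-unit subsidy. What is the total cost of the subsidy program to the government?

Pre-subsidy: 1082/3 - (2/3)q = 59/3 + (1/9)q gives q* = 3069/7 and p* = 1436/21.
With the rebate, buyers effectively pay pb = ps − 19, where ps is the price sellers receive.
On the curves, pb = 1082/3 - (2/3)q and ps = 59/3 + (1/9)q; the wedge ps − pb = 19 gives 59/3 + (1/9)q − (1082/3 - (2/3)q) = 19, so q' = 3240/7.
Then pb = 1082/3 − (2/3)·(3240/7) = 1094/21 and ps = 59/3 + (1/9)·(3240/7) = 1493/21.
Government outlay = subsidy × quantity = 19 × 3240/7 = 61560/7.

Government cost = 61560/7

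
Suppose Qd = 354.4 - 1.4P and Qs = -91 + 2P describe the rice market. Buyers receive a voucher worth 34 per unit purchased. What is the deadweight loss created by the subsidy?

Deadweight loss = 476

Pre-subsidy: 354.4 - 1.4P = -91 + 2P gives P* = 131, Q* = 171.
With the rebate, buyers effectively pay Pb = Ps − 34, where Ps is the price sellers receive.
Demand in terms of Ps becomes Qd = 354.4 − 1.4(Ps − 34) = 402 - 1.4Ps. Setting this equal to supply: 402 - 1.4Ps = -91 + 2Ps, so Ps = 145.
Buyers pay Pb = 145 − 34 = 111; Q' = -91 + 2·145 = 199.
The subsidy expands output by 199 − 171 = 28 past the efficient level; on those units the gap between marginal cost and willingness to pay runs from 0 up to 34.
DWL = ½ × 34 × 28 = 476.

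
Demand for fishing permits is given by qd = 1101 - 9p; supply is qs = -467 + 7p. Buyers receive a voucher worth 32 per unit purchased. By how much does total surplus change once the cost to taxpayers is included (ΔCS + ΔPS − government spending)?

Net change in total surplus = -2016

Pre-subsidy: 1101 - 9p = -467 + 7p gives p* = 98, q* = 219.
With the rebate, buyers effectively pay pb = ps − 32, where ps is the price sellers receive.
Demand in terms of ps becomes qd = 1101 − 9(ps − 32) = 1389 - 9ps. Setting this equal to supply: 1389 - 9ps = -467 + 7ps, so ps = 116.
Buyers pay pb = 116 − 32 = 84; q' = -467 + 7·116 = 345.
ΔCS = ½(219 + 345)(98 − 84) = 3948; ΔPS = ½(219 + 345)(116 − 98) = 5076.
Government spending = 32 × 345 = 11040.
Net change = 3948 + 5076 − 11040 = -2016. The loss equals the DWL triangle ½·32·126.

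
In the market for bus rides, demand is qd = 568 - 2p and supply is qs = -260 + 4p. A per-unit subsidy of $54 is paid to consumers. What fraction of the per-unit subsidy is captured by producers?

Pre-subsidy: 568 - 2p = -260 + 4p gives p* = 138, q* = 292.
With the rebate, buyers effectively pay pb = ps − 54, where ps is the price sellers receive.
Demand in terms of ps becomes qd = 568 − 2(ps − 54) = 676 - 2ps. Setting this equal to supply: 676 - 2ps = -260 + 4ps, so ps = 156.
Buyers pay pb = 156 − 54 = 102; q' = -260 + 4·156 = 364.
Buyers' price falls by p* − pb = 138 − 102 = 36; sellers' price rises by ps − p* = 156 − 138 = 18.
So producers capture 18/54 = 1/3 of each unit of subsidy.

Producer share = 1/3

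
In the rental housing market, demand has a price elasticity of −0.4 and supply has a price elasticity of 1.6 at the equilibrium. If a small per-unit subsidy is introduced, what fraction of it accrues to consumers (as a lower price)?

Consumer share = 0.8

For a small subsidy around the equilibrium, the benefit split depends on the relative slopes, which at a point are proportional to the elasticities.
Buyer share = εs/(εs + |εd|) = 1.6/(1.6 + 0.4) = 0.8; seller share = |εd|/(εs + |εd|) = 0.2.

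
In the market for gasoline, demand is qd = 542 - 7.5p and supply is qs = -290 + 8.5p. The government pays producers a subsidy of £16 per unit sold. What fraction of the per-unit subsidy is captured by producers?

Pre-subsidy: 542 - 7.5p = -290 + 8.5p gives p* = 52, q* = 152.
With the subsidy, sellers receive ps = pb + 16 for each unit, where pb is the price buyers pay.
Supply in terms of pb becomes qs = -290 + 8.5(pb + 16) = -154 + 8.5pb. Setting this equal to demand: 542 - 7.5pb = -154 + 8.5pb, so pb = 43.5.
Sellers receive ps = 43.5 + 16 = 59.5; q' = 542 − 7.5·43.5 = 215.75.
Buyers' price falls by p* − pb = 52 − 43.5 = 8.5; sellers' price rises by ps − p* = 59.5 − 52 = 7.5.
So producers capture 7.5/16 = 0.46875 of each unit of subsidy.

Producer share = 0.46875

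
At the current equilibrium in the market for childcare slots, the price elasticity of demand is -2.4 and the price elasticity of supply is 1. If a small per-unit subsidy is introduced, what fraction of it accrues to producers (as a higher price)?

For a small subsidy around the equilibrium, the benefit split depends on the relative slopes, which at a point are proportional to the elasticities.
Buyer share = εs/(εs + |εd|) = 1/(1 + 2.4) = 5/17; seller share = |εd|/(εs + |εd|) = 12/17.
So producers capture 12/17 of the subsidy.

Producer share = 12/17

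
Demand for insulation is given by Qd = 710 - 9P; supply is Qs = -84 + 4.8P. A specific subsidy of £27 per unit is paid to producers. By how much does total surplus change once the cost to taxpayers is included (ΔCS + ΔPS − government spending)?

Net change in total surplus = -26244/23

Pre-subsidy: 710 - 9P = -84 + 4.8P gives P* = 3970/69, Q* = 4420/23.
With the subsidy, sellers receive Ps = Pb + 27 for each unit, where Pb is the price buyers pay.
Supply in terms of Pb becomes Qs = -84 + 4.8(Pb + 27) = 45.6 + 4.8Pb. Setting this equal to demand: 710 - 9Pb = 45.6 + 4.8Pb, so Pb = 3322/69.
Sellers receive Ps = 3322/69 + 27 = 5185/69; Q' = 710 − 9·(3322/69) = 6364/23.
ΔCS = ½(4420/23 + 6364/23)(3970/69 − 3322/69) = 1164672/529; ΔPS = ½(4420/23 + 6364/23)(5185/69 − 3970/69) = 2183760/529.
Government spending = 27 × 6364/23 = 171828/23.
Net change = 1164672/529 + 2183760/529 − 171828/23 = -26244/23. The loss equals the DWL triangle ½·27·1944/23.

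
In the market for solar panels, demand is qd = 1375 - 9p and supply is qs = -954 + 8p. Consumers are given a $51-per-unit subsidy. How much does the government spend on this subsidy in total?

Pre-subsidy: 1375 - 9p = -954 + 8p gives p* = 137, q* = 142.
With the rebate, buyers effectively pay pb = ps − 51, where ps is the price sellers receive.
Demand in terms of ps becomes qd = 1375 − 9(ps − 51) = 1834 - 9ps. Setting this equal to supply: 1834 - 9ps = -954 + 8ps, so ps = 164.
Buyers pay pb = 164 − 51 = 113; q' = -954 + 8·164 = 358.
Government outlay = subsidy × quantity = 51 × 358 = 18258.

Government cost = $18258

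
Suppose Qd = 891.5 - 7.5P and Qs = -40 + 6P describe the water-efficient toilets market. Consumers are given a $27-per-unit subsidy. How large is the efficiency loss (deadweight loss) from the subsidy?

Pre-subsidy: 891.5 - 7.5P = -40 + 6P gives P* = 69, Q* = 374.
With the rebate, buyers effectively pay Pb = Ps − 27, where Ps is the price sellers receive.
Demand in terms of Ps becomes Qd = 891.5 − 7.5(Ps − 27) = 1094 - 7.5Ps. Setting this equal to supply: 1094 - 7.5Ps = -40 + 6Ps, so Ps = 84.
Buyers pay Pb = 84 − 27 = 57; Q' = -40 + 6·84 = 464.
The subsidy expands output by 464 − 374 = 90 past the efficient level; on those units the gap between marginal cost and willingness to pay runs from 0 up to 27.
DWL = ½ × 27 × 90 = 1215.

Deadweight loss = $1215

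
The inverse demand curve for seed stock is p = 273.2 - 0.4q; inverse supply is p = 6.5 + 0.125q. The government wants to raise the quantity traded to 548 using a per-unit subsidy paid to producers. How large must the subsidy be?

Required subsidy s = 21 per unit

At q = 548, from the demand curve buyers pay pb = 273.2 − 0.4·548 = 54; from the supply curve sellers need ps = 6.5 + 0.125·548 = 75.
The subsidy must fill the gap: s = ps − pb = 75 − 54 = 21.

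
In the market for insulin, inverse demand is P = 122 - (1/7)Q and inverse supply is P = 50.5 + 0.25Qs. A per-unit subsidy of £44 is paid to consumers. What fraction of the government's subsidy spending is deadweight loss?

DWL / government spending = 4/21

Pre-subsidy: 122 - (1/7)Q = 50.5 + 0.25Q gives Q* = 182 and P* = 96.
With the rebate, buyers effectively pay Pb = Ps − 44, where Ps is the price sellers receive.
On the curves, Pb = 122 - (1/7)Q and Ps = 50.5 + 0.25Q; the wedge Ps − Pb = 44 gives 50.5 + 0.25Q − (122 - (1/7)Q) = 44, so Q' = 294.
Then Pb = 122 − (1/7)·294 = 80 and Ps = 50.5 + 0.25·294 = 124.
ΔCS = ½(182 + 294)(96 − 80) = 3808; ΔPS = ½(182 + 294)(124 − 96) = 6664.
Government spending = 44 × 294 = 12936.
DWL = ½ × 44 × (294 − 182) = 2464; fraction = 2464 / 12936 = 4/21.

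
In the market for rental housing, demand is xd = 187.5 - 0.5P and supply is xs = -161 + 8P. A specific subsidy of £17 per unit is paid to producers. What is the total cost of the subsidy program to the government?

Pre-subsidy: 187.5 - 0.5P = -161 + 8P gives P* = 41, x* = 167.
With the subsidy, sellers receive Ps = Pb + 17 for each unit, where Pb is the price buyers pay.
Supply in terms of Pb becomes xs = -161 + 8(Pb + 17) = -25 + 8Pb. Setting this equal to demand: 187.5 - 0.5Pb = -25 + 8Pb, so Pb = 25.
Sellers receive Ps = 25 + 17 = 42; x' = 187.5 − 0.5·25 = 175.
Government outlay = subsidy × quantity = 17 × 175 = 2975.

Government cost = £2975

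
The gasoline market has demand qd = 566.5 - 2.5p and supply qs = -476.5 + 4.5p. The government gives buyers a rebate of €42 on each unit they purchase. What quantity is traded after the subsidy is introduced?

Pre-subsidy: 566.5 - 2.5p = -476.5 + 4.5p gives p* = 149, q* = 194.
With the rebate, buyers effectively pay pb = ps − 42, where ps is the price sellers receive.
Demand in terms of ps becomes qd = 566.5 − 2.5(ps − 42) = 671.5 - 2.5ps. Setting this equal to supply: 671.5 - 2.5ps = -476.5 + 4.5ps, so ps = 164.
Buyers pay pb = 164 − 42 = 122; q' = -476.5 + 4.5·164 = 261.5.

q' = 261.5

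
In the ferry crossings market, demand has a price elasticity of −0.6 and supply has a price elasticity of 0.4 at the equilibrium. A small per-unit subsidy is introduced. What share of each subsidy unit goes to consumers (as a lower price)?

Consumer share = 0.4

For a small subsidy around the equilibrium, the benefit split depends on the relative slopes, which at a point are proportional to the elasticities.
Buyer share = εs/(εs + |εd|) = 0.4/(0.4 + 0.6) = 0.4; seller share = |εd|/(εs + |εd|) = 0.6.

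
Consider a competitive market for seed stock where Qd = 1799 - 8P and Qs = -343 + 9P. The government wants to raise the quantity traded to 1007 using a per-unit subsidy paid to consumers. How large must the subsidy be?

At Q = 1007, invert demand for the buyer price: Pb = (1799 − 1007)/8 = 99; invert supply for the seller price: Ps = (1007 − (-343))/9 = 150.
The subsidy must fill the gap: s = Ps − Pb = 150 − 99 = 51.

Required subsidy s = 51 per unit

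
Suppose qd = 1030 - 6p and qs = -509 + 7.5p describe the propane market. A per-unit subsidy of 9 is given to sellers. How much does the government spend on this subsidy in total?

Government cost = 3384

Pre-subsidy: 1030 - 6p = -509 + 7.5p gives p* = 114, q* = 346.
With the subsidy, sellers receive ps = pb + 9 for each unit, where pb is the price buyers pay.
Supply in terms of pb becomes qs = -509 + 7.5(pb + 9) = -441.5 + 7.5pb. Setting this equal to demand: 1030 - 6pb = -441.5 + 7.5pb, so pb = 109.
Sellers receive ps = 109 + 9 = 118; q' = 1030 − 6·109 = 376.
Government outlay = subsidy × quantity = 9 × 376 = 3384.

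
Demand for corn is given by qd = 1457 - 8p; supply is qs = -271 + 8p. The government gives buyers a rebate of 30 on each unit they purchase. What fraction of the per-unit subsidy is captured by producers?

Producer share = 0.5

Pre-subsidy: 1457 - 8p = -271 + 8p gives p* = 108, q* = 593.
With the rebate, buyers effectively pay pb = ps − 30, where ps is the price sellers receive.
Demand in terms of ps becomes qd = 1457 − 8(ps − 30) = 1697 - 8ps. Setting this equal to supply: 1697 - 8ps = -271 + 8ps, so ps = 123.
Buyers pay pb = 123 − 30 = 93; q' = -271 + 8·123 = 713.
Buyers' price falls by p* − pb = 108 − 93 = 15; sellers' price rises by ps − p* = 123 − 108 = 15.
So producers capture 15/30 = 0.5 of each unit of subsidy.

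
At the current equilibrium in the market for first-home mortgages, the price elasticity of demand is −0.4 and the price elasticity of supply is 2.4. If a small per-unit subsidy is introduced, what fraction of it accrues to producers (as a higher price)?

Producer share = 1/7

For a small subsidy around the equilibrium, the benefit split depends on the relative slopes, which at a point are proportional to the elasticities.
Buyer share = εs/(εs + |εd|) = 2.4/(2.4 + 0.4) = 6/7; seller share = |εd|/(εs + |εd|) = 1/7.
So producers capture 1/7 of the subsidy.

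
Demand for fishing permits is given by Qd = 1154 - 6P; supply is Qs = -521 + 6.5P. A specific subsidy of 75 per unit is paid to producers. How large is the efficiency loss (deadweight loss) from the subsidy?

Deadweight loss = 8775

Pre-subsidy: 1154 - 6P = -521 + 6.5P gives P* = 134, Q* = 350.
With the subsidy, sellers receive Ps = Pb + 75 for each unit, where Pb is the price buyers pay.
Supply in terms of Pb becomes Qs = -521 + 6.5(Pb + 75) = -33.5 + 6.5Pb. Setting this equal to demand: 1154 - 6Pb = -33.5 + 6.5Pb, so Pb = 95.
Sellers receive Ps = 95 + 75 = 170; Q' = 1154 − 6·95 = 584.
The subsidy expands output by 584 − 350 = 234 past the efficient level; on those units the gap between marginal cost and willingness to pay runs from 0 up to 75.
DWL = ½ × 75 × 234 = 8775.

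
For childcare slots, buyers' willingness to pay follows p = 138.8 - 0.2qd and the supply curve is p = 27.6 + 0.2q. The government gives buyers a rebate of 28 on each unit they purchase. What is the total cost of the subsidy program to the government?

Government cost = 9744

Pre-subsidy: 138.8 - 0.2q = 27.6 + 0.2q gives q* = 278 and p* = 83.2.
With the rebate, buyers effectively pay pb = ps − 28, where ps is the price sellers receive.
On the curves, pb = 138.8 - 0.2q and ps = 27.6 + 0.2q; the wedge ps − pb = 28 gives 27.6 + 0.2q − (138.8 - 0.2q) = 28, so q' = 348.
Then pb = 138.8 − 0.2·348 = 69.2 and ps = 27.6 + 0.2·348 = 97.2.
Government outlay = subsidy × quantity = 28 × 348 = 9744.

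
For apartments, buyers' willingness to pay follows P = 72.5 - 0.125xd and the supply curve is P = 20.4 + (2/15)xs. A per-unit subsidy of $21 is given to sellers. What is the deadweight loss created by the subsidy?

Pre-subsidy: 72.5 - 0.125x = 20.4 + (2/15)x gives x* = 6252/31 and P* = 1466/31.
With the subsidy, sellers receive Ps = Pb + 21 for each unit, where Pb is the price buyers pay.
On the curves, Pb = 72.5 - 0.125x and Ps = 20.4 + (2/15)x; the wedge Ps − Pb = 21 gives 20.4 + (2/15)x − (72.5 - 0.125x) = 21, so x' = 8772/31.
Then Pb = 72.5 − 0.125·(8772/31) = 1151/31 and Ps = 20.4 + (2/15)·(8772/31) = 1802/31.
The subsidy expands output by 8772/31 − 6252/31 = 2520/31 past the efficient level; on those units the gap between marginal cost and willingness to pay runs from 0 up to 21.
DWL = ½ × 21 × 2520/31 = 26460/31.

Deadweight loss = 26460/31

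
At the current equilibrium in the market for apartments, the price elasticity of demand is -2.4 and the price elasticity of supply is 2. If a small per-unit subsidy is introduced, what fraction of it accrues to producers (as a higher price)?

Producer share = 6/11

For a small subsidy around the equilibrium, the benefit split depends on the relative slopes, which at a point are proportional to the elasticities.
Buyer share = εs/(εs + |εd|) = 2/(2 + 2.4) = 5/11; seller share = |εd|/(εs + |εd|) = 6/11.
So producers capture 6/11 of the subsidy.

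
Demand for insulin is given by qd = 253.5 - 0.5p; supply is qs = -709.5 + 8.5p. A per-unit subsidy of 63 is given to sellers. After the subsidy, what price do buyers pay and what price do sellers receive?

Pre-subsidy: 253.5 - 0.5p = -709.5 + 8.5p gives p* = 107, q* = 200.
With the subsidy, sellers receive ps = pb + 63 for each unit, where pb is the price buyers pay.
Supply in terms of pb becomes qs = -709.5 + 8.5(pb + 63) = -174 + 8.5pb. Setting this equal to demand: 253.5 - 0.5pb = -174 + 8.5pb, so pb = 47.5.
Sellers receive ps = 47.5 + 63 = 110.5; q' = 253.5 − 0.5·47.5 = 229.75.

Buyers pay 47.5; sellers receive 110.5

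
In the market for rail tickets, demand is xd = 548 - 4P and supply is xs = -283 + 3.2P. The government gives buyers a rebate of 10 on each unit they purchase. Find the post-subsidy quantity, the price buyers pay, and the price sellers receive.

x' = 937/9; buyers pay 3995/36; sellers receive 4355/36

Pre-subsidy: 548 - 4P = -283 + 3.2P gives P* = 1385/12, x* = 259/3.
With the rebate, buyers effectively pay Pb = Ps − 10, where Ps is the price sellers receive.
Demand in terms of Ps becomes xd = 548 − 4(Ps − 10) = 588 - 4Ps. Setting this equal to supply: 588 - 4Ps = -283 + 3.2Ps, so Ps = 4355/36.
Buyers pay Pb = 4355/36 − 10 = 3995/36; x' = -283 + 3.2·(4355/36) = 937/9.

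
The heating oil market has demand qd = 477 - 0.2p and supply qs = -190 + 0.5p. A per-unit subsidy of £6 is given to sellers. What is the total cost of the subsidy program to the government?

Pre-subsidy: 477 - 0.2p = -190 + 0.5p gives p* = 6670/7, q* = 2005/7.
With the subsidy, sellers receive ps = pb + 6 for each unit, where pb is the price buyers pay.
Supply in terms of pb becomes qs = -190 + 0.5(pb + 6) = -187 + 0.5pb. Setting this equal to demand: 477 - 0.2pb = -187 + 0.5pb, so pb = 6640/7.
Sellers receive ps = 6640/7 + 6 = 6682/7; q' = 477 − 0.2·(6640/7) = 2011/7.
Government outlay = subsidy × quantity = 6 × 2011/7 = 12066/7.

Government cost = 12066/7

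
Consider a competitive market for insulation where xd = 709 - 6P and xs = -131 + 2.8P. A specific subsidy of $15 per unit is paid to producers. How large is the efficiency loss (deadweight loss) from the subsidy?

Deadweight loss = 4725/22

Pre-subsidy: 709 - 6P = -131 + 2.8P gives P* = 1050/11, x* = 1499/11.
With the subsidy, sellers receive Ps = Pb + 15 for each unit, where Pb is the price buyers pay.
Supply in terms of Pb becomes xs = -131 + 2.8(Pb + 15) = -89 + 2.8Pb. Setting this equal to demand: 709 - 6Pb = -89 + 2.8Pb, so Pb = 1995/22.
Sellers receive Ps = 1995/22 + 15 = 2325/22; x' = 709 − 6·(1995/22) = 1814/11.
The subsidy expands output by 1814/11 − 1499/11 = 315/11 past the efficient level; on those units the gap between marginal cost and willingness to pay runs from 0 up to 15.
DWL = ½ × 15 × 315/11 = 4725/22.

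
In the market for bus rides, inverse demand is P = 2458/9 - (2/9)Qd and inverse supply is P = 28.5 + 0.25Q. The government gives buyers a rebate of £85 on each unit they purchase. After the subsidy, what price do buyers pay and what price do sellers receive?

Pre-subsidy: 2458/9 - (2/9)Q = 28.5 + 0.25Q gives Q* = 518 and P* = 158.
With the rebate, buyers effectively pay Pb = Ps − 85, where Ps is the price sellers receive.
On the curves, Pb = 2458/9 - (2/9)Q and Ps = 28.5 + 0.25Q; the wedge Ps − Pb = 85 gives 28.5 + 0.25Q − (2458/9 - (2/9)Q) = 85, so Q' = 698.
Then Pb = 2458/9 − (2/9)·698 = 118 and Ps = 28.5 + 0.25·698 = 203.

Buyers pay £118; sellers receive £203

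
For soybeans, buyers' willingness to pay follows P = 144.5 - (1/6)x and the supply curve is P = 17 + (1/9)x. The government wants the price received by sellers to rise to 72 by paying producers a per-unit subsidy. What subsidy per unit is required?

Required subsidy s = 10 per unit

At a seller price of 72, quantity supplied is -153 + 9·72 = 495.
Buyers absorb 495 only when they pay Pb = 144.5 − (1/6)·495 = 62.
s = Ps − Pb = 72 − 62 = 10.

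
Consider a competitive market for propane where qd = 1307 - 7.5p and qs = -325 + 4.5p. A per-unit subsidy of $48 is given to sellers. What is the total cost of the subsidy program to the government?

Government cost = $20256

Pre-subsidy: 1307 - 7.5p = -325 + 4.5p gives p* = 136, q* = 287.
With the subsidy, sellers receive ps = pb + 48 for each unit, where pb is the price buyers pay.
Supply in terms of pb becomes qs = -325 + 4.5(pb + 48) = -109 + 4.5pb. Setting this equal to demand: 1307 - 7.5pb = -109 + 4.5pb, so pb = 118.
Sellers receive ps = 118 + 48 = 166; q' = 1307 − 7.5·118 = 422.
Government outlay = subsidy × quantity = 48 × 422 = 20256.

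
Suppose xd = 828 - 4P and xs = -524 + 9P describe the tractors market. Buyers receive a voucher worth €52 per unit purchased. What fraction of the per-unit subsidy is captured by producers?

Pre-subsidy: 828 - 4P = -524 + 9P gives P* = 104, x* = 412.
With the rebate, buyers effectively pay Pb = Ps − 52, where Ps is the price sellers receive.
Demand in terms of Ps becomes xd = 828 − 4(Ps − 52) = 1036 - 4Ps. Setting this equal to supply: 1036 - 4Ps = -524 + 9Ps, so Ps = 120.
Buyers pay Pb = 120 − 52 = 68; x' = -524 + 9·120 = 556.
Buyers' price falls by P* − Pb = 104 − 68 = 36; sellers' price rises by Ps − P* = 120 − 104 = 16.
So producers capture 16/52 = 4/13 of each unit of subsidy.

Producer share = 4/13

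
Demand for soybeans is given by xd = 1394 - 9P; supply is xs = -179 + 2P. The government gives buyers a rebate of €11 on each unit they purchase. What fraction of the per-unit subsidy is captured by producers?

Producer share = 9/11

Pre-subsidy: 1394 - 9P = -179 + 2P gives P* = 143, x* = 107.
With the rebate, buyers effectively pay Pb = Ps − 11, where Ps is the price sellers receive.
Demand in terms of Ps becomes xd = 1394 − 9(Ps − 11) = 1493 - 9Ps. Setting this equal to supply: 1493 - 9Ps = -179 + 2Ps, so Ps = 152.
Buyers pay Pb = 152 − 11 = 141; x' = -179 + 2·152 = 125.
Buyers' price falls by P* − Pb = 143 − 141 = 2; sellers' price rises by Ps − P* = 152 − 143 = 9.
So producers capture 9/11 = 9/11 of each unit of subsidy.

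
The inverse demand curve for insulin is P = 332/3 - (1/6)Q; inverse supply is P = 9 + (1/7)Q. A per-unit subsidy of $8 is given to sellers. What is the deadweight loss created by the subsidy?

Pre-subsidy: 332/3 - (1/6)Q = 9 + (1/7)Q gives Q* = 4270/13 and P* = 727/13.
With the subsidy, sellers receive Ps = Pb + 8 for each unit, where Pb is the price buyers pay.
On the curves, Pb = 332/3 - (1/6)Q and Ps = 9 + (1/7)Q; the wedge Ps − Pb = 8 gives 9 + (1/7)Q − (332/3 - (1/6)Q) = 8, so Q' = 4606/13.
Then Pb = 332/3 − (1/6)·(4606/13) = 671/13 and Ps = 9 + (1/7)·(4606/13) = 775/13.
The subsidy expands output by 4606/13 − 4270/13 = 336/13 past the efficient level; on those units the gap between marginal cost and willingness to pay runs from 0 up to 8.
DWL = ½ × 8 × 336/13 = 1344/13.

Deadweight loss = 1344/13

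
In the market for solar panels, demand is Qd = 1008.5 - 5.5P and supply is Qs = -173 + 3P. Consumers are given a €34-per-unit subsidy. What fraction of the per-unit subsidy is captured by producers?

Pre-subsidy: 1008.5 - 5.5P = -173 + 3P gives P* = 139, Q* = 244.
With the rebate, buyers effectively pay Pb = Ps − 34, where Ps is the price sellers receive.
Demand in terms of Ps becomes Qd = 1008.5 − 5.5(Ps − 34) = 1195.5 - 5.5Ps. Setting this equal to supply: 1195.5 - 5.5Ps = -173 + 3Ps, so Ps = 161.
Buyers pay Pb = 161 − 34 = 127; Q' = -173 + 3·161 = 310.
Buyers' price falls by P* − Pb = 139 − 127 = 12; sellers' price rises by Ps − P* = 161 − 139 = 22.
So producers capture 22/34 = 11/17 of each unit of subsidy.

Producer share = 11/17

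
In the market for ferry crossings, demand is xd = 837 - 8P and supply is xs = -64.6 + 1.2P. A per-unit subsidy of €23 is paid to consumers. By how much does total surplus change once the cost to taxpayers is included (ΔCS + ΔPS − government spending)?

Pre-subsidy: 837 - 8P = -64.6 + 1.2P gives P* = 98, x* = 53.
With the rebate, buyers effectively pay Pb = Ps − 23, where Ps is the price sellers receive.
Demand in terms of Ps becomes xd = 837 − 8(Ps − 23) = 1021 - 8Ps. Setting this equal to supply: 1021 - 8Ps = -64.6 + 1.2Ps, so Ps = 118.
Buyers pay Pb = 118 − 23 = 95; x' = -64.6 + 1.2·118 = 77.
ΔCS = ½(53 + 77)(98 − 95) = 195; ΔPS = ½(53 + 77)(118 − 98) = 1300.
Government spending = 23 × 77 = 1771.
Net change = 195 + 1300 − 1771 = -276. The loss equals the DWL triangle ½·23·24.

Net change in total surplus = -€276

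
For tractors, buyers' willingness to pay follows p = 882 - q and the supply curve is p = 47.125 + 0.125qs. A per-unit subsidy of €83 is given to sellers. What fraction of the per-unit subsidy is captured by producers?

Producer share = 1/9

Pre-subsidy: 882 - q = 47.125 + 0.125q gives q* = 6679/9 and p* = 1259/9.
With the subsidy, sellers receive ps = pb + 83 for each unit, where pb is the price buyers pay.
On the curves, pb = 882 - q and ps = 47.125 + 0.125q; the wedge ps − pb = 83 gives 47.125 + 0.125q − (882 - q) = 83, so q' = 7343/9.
Then pb = 882 − 1·(7343/9) = 595/9 and ps = 47.125 + 0.125·(7343/9) = 1342/9.
Buyers' price falls by p* − pb = 1259/9 − 595/9 = 664/9; sellers' price rises by ps − p* = 1342/9 − 1259/9 = 83/9.
So producers capture (83/9)/83 = 1/9 of each unit of subsidy.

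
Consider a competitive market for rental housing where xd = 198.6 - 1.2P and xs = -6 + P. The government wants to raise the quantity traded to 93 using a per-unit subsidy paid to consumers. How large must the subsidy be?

At x = 93, invert demand for the buyer price: Pb = (198.6 − 93)/1.2 = 88; invert supply for the seller price: Ps = (93 − (-6))/1 = 99.
The subsidy must fill the gap: s = Ps − Pb = 99 − 88 = 11.

Required subsidy s = 11 per unit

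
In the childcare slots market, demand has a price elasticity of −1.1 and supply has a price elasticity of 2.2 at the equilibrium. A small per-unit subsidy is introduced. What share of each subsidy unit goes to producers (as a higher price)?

Producer share = 1/3

For a small subsidy around the equilibrium, the benefit split depends on the relative slopes, which at a point are proportional to the elasticities.
Buyer share = εs/(εs + |εd|) = 2.2/(2.2 + 1.1) = 2/3; seller share = |εd|/(εs + |εd|) = 1/3.
So producers capture 1/3 of the subsidy.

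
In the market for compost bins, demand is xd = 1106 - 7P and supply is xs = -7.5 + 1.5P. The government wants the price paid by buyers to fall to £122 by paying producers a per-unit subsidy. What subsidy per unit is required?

At a buyer price of 122, quantity demanded is 1106 − 7·122 = 252.
Sellers supply 252 only when they receive Ps with -7.5 + 1.5·Ps = 252, i.e. Ps = 173.
s = Ps − Pb = 173 − 122 = 51.

Required subsidy s = £51 per unit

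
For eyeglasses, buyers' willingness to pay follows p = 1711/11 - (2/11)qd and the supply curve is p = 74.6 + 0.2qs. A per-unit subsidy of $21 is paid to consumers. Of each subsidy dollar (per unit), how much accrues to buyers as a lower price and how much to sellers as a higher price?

Pre-subsidy: 1711/11 - (2/11)q = 74.6 + 0.2q gives q* = 212 and p* = 117.
With the rebate, buyers effectively pay pb = ps − 21, where ps is the price sellers receive.
On the curves, pb = 1711/11 - (2/11)q and ps = 74.6 + 0.2q; the wedge ps − pb = 21 gives 74.6 + 0.2q − (1711/11 - (2/11)q) = 21, so q' = 267.
Then pb = 1711/11 − (2/11)·267 = 107 and ps = 74.6 + 0.2·267 = 128.
Buyers' price falls by p* − pb = 117 − 107 = 10; sellers' price rises by ps − p* = 128 − 117 = 11.

Buyers gain $10 per unit; sellers gain $11 per unit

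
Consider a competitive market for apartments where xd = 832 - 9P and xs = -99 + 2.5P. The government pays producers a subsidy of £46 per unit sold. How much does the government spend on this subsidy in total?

Government cost = £8896

Pre-subsidy: 832 - 9P = -99 + 2.5P gives P* = 1862/23, x* = 2378/23.
With the subsidy, sellers receive Ps = Pb + 46 for each unit, where Pb is the price buyers pay.
Supply in terms of Pb becomes xs = -99 + 2.5(Pb + 46) = 16 + 2.5Pb. Setting this equal to demand: 832 - 9Pb = 16 + 2.5Pb, so Pb = 1632/23.
Sellers receive Ps = 1632/23 + 46 = 2690/23; x' = 832 − 9·(1632/23) = 4448/23.
Government outlay = subsidy × quantity = 46 × 4448/23 = 8896.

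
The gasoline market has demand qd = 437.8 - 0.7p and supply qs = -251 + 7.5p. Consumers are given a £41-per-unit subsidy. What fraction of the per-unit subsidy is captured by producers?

Pre-subsidy: 437.8 - 0.7p = -251 + 7.5p gives p* = 84, q* = 379.
With the rebate, buyers effectively pay pb = ps − 41, where ps is the price sellers receive.
Demand in terms of ps becomes qd = 437.8 − 0.7(ps − 41) = 466.5 - 0.7ps. Setting this equal to supply: 466.5 - 0.7ps = -251 + 7.5ps, so ps = 87.5.
Buyers pay pb = 87.5 − 41 = 46.5; q' = -251 + 7.5·87.5 = 405.25.
Buyers' price falls by p* − pb = 84 − 46.5 = 37.5; sellers' price rises by ps − p* = 87.5 − 84 = 3.5.
So producers capture 3.5/41 = 7/82 of each unit of subsidy.

Producer share = 7/82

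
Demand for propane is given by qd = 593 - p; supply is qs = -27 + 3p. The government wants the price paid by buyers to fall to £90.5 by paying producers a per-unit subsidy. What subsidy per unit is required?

Required subsidy s = £86 per unit

At a buyer price of 90.5, quantity demanded is 593 − 1·90.5 = 502.5.
Sellers supply 502.5 only when they receive ps with -27 + 3·ps = 502.5, i.e. ps = 176.5.
s = ps − pb = 176.5 − 90.5 = 86.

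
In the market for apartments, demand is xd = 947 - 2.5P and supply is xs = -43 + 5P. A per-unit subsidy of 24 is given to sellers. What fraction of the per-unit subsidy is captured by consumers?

Pre-subsidy: 947 - 2.5P = -43 + 5P gives P* = 132, x* = 617.
With the subsidy, sellers receive Ps = Pb + 24 for each unit, where Pb is the price buyers pay.
Supply in terms of Pb becomes xs = -43 + 5(Pb + 24) = 77 + 5Pb. Setting this equal to demand: 947 - 2.5Pb = 77 + 5Pb, so Pb = 116.
Sellers receive Ps = 116 + 24 = 140; x' = 947 − 2.5·116 = 657.
Buyers' price falls by P* − Pb = 132 − 116 = 16; sellers' price rises by Ps − P* = 140 − 132 = 8.
So consumers capture 16/24 = 2/3 of each unit of subsidy.

Consumer share = 2/3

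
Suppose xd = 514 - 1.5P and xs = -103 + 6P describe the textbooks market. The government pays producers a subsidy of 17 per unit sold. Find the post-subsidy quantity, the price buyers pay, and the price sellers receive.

x' = 411; buyers pay 206/3; sellers receive 257/3

Pre-subsidy: 514 - 1.5P = -103 + 6P gives P* = 1234/15, x* = 390.6.
With the subsidy, sellers receive Ps = Pb + 17 for each unit, where Pb is the price buyers pay.
Supply in terms of Pb becomes xs = -103 + 6(Pb + 17) = -1 + 6Pb. Setting this equal to demand: 514 - 1.5Pb = -1 + 6Pb, so Pb = 206/3.
Sellers receive Ps = 206/3 + 17 = 257/3; x' = 514 − 1.5·(206/3) = 411.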